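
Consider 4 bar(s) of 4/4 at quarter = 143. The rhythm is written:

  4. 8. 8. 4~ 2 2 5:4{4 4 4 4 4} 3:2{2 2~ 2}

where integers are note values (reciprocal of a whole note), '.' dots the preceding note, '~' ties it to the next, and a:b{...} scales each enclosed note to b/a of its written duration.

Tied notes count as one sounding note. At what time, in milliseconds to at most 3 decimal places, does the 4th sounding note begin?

1. 0.0ms @ 0 + 629.371ms (3/2)
2. 629.371ms @ 3/2 + 314.685ms (3/4)
3. 944.056ms @ 9/4 + 314.685ms (3/4)
4. 1258.741ms @ 3 + 1258.741ms (3)
5. 2517.483ms @ 6 + 839.161ms (2)
6. 3356.643ms @ 8 + 335.664ms (4/5)
7. 3692.308ms @ 44/5 + 335.664ms (4/5)
8. 4027.972ms @ 48/5 + 335.664ms (4/5)
9. 4363.636ms @ 52/5 + 335.664ms (4/5)
10. 4699.301ms @ 56/5 + 335.664ms (4/5)
11. 5034.965ms @ 12 + 559.441ms (4/3)
12. 5594.406ms @ 40/3 + 1118.881ms (8/3)

note 4 onset = 3b = 1258.741ms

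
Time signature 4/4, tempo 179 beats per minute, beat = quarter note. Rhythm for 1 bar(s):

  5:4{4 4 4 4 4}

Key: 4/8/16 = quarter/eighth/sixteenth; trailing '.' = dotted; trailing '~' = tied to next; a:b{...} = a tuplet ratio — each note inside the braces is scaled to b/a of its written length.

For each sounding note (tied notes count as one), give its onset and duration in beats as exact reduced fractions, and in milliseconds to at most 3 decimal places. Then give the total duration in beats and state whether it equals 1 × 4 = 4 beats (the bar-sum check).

1) 0.0ms=0b +268.156ms=4/5b
2) 268.156ms=4/5b +268.156ms=4/5b
3) 536.313ms=8/5b +268.156ms=4/5b
4) 804.469ms=12/5b +268.156ms=4/5b
5) 1072.626ms=16/5b +268.156ms=4/5b
Σ=4b of 4 (179bpm 4/4) — PASS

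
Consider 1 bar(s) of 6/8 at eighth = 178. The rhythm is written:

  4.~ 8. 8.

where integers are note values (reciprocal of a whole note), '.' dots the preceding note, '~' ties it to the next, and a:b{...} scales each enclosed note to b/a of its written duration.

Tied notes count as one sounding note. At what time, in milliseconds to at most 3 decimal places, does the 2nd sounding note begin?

note 2 onset = 9/2b = 1516.854ms

1. 0.0ms @ 0 + 1516.854ms (9/2)
2. 1516.854ms @ 9/2 + 505.618ms (3/2)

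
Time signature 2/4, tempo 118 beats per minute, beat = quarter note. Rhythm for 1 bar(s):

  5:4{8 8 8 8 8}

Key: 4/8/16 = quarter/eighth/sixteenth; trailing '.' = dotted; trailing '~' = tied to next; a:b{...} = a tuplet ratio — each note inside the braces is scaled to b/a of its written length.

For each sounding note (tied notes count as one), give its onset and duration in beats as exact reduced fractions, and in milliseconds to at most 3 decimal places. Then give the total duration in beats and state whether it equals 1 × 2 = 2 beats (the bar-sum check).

1) 0.0ms=0b +203.39ms=2/5b
2) 203.39ms=2/5b +203.39ms=2/5b
3) 406.78ms=4/5b +203.39ms=2/5b
4) 610.169ms=6/5b +203.39ms=2/5b
5) 813.559ms=8/5b +203.39ms=2/5b
Σ=2b of 2 (118bpm 2/4) — PASS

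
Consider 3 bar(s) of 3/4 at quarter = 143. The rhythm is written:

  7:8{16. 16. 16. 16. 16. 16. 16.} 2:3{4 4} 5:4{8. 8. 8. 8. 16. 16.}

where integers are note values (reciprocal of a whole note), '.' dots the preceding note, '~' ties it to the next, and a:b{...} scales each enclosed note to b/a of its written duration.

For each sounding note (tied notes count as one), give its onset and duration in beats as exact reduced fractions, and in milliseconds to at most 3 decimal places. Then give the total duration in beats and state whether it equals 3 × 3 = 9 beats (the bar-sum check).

1) 0.0ms=0b +179.82ms=3/7b
2) 179.82ms=3/7b +179.82ms=3/7b
3) 359.64ms=6/7b +179.82ms=3/7b
4) 539.461ms=9/7b +179.82ms=3/7b
5) 719.281ms=12/7b +179.82ms=3/7b
6) 899.101ms=15/7b +179.82ms=3/7b
7) 1078.921ms=18/7b +179.82ms=3/7b
8) 1258.741ms=3b +629.371ms=3/2b
9) 1888.112ms=9/2b +629.371ms=3/2b
10) 2517.483ms=6b +251.748ms=3/5b
11) 2769.231ms=33/5b +251.748ms=3/5b
12) 3020.979ms=36/5b +251.748ms=3/5b
13) 3272.727ms=39/5b +251.748ms=3/5b
14) 3524.476ms=42/5b +125.874ms=3/10b
15) 3650.35ms=87/10b +125.874ms=3/10b
Σ=9b of 9 (143bpm 3/4) — PASS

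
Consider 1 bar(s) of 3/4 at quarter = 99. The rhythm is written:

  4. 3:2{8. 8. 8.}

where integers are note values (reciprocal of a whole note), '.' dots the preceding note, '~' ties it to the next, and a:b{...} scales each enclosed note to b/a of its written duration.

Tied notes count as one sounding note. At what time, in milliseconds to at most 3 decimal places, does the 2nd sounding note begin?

note 2 onset = 3/2b = 909.091ms

1. 0.0ms @ 0 + 909.091ms (3/2)
2. 909.091ms @ 3/2 + 303.03ms (1/2)
3. 1212.121ms @ 2 + 303.03ms (1/2)
4. 1515.152ms @ 5/2 + 303.03ms (1/2)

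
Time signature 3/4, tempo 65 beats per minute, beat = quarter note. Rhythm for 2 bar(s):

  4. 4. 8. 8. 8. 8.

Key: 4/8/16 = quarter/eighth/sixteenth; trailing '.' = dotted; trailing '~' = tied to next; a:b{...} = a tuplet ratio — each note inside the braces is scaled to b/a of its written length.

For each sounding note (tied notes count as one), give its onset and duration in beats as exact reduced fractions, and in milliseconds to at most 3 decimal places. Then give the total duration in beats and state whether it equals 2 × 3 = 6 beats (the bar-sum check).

1) 0.0ms=0b +1384.615ms=3/2b
2) 1384.615ms=3/2b +1384.615ms=3/2b
3) 2769.231ms=3b +692.308ms=3/4b
4) 3461.538ms=15/4b +692.308ms=3/4b
5) 4153.846ms=9/2b +692.308ms=3/4b
6) 4846.154ms=21/4b +692.308ms=3/4b
Σ=6b of 6 (65bpm 3/4) — PASS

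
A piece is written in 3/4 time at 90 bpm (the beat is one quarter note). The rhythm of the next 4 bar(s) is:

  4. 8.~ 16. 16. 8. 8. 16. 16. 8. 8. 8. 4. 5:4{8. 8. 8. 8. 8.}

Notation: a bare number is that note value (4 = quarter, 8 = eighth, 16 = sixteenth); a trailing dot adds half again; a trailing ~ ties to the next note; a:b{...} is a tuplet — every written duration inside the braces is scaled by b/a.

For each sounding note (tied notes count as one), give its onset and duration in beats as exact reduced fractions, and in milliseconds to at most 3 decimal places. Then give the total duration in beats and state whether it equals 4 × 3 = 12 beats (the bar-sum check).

1) 0.0ms=0b +1000.0ms=3/2b
2) 1000.0ms=3/2b +750.0ms=9/8b
3) 1750.0ms=21/8b +250.0ms=3/8b
4) 2000.0ms=3b +500.0ms=3/4b
5) 2500.0ms=15/4b +500.0ms=3/4b
6) 3000.0ms=9/2b +250.0ms=3/8b
7) 3250.0ms=39/8b +250.0ms=3/8b
8) 3500.0ms=21/4b +500.0ms=3/4b
9) 4000.0ms=6b +500.0ms=3/4b
10) 4500.0ms=27/4b +500.0ms=3/4b
11) 5000.0ms=15/2b +1000.0ms=3/2b
12) 6000.0ms=9b +400.0ms=3/5b
13) 6400.0ms=48/5b +400.0ms=3/5b
14) 6800.0ms=51/5b +400.0ms=3/5b
15) 7200.0ms=54/5b +400.0ms=3/5b
16) 7600.0ms=57/5b +400.0ms=3/5b
Σ=12b of 12 (90bpm 3/4) — PASS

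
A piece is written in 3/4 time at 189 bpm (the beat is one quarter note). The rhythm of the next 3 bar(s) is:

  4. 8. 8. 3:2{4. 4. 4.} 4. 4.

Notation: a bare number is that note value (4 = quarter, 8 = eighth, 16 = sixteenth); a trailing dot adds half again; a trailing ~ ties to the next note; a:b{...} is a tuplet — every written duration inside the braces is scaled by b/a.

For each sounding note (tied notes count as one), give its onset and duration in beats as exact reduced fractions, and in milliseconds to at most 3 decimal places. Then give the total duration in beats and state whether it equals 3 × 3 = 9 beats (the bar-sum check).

1) 0.0ms=0b +476.19ms=3/2b
2) 476.19ms=3/2b +238.095ms=3/4b
3) 714.286ms=9/4b +238.095ms=3/4b
4) 952.381ms=3b +317.46ms=1b
5) 1269.841ms=4b +317.46ms=1b
6) 1587.302ms=5b +317.46ms=1b
7) 1904.762ms=6b +476.19ms=3/2b
8) 2380.952ms=15/2b +476.19ms=3/2b
Σ=9b of 9 (189bpm 3/4) — PASS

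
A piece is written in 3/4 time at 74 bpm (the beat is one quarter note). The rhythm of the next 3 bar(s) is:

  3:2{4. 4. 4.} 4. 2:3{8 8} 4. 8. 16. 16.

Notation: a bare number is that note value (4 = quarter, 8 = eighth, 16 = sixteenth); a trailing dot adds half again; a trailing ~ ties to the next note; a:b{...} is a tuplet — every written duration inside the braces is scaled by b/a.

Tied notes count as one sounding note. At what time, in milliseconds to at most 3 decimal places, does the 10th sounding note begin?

1. 0.0ms @ 0 + 810.811ms (1)
2. 810.811ms @ 1 + 810.811ms (1)
3. 1621.622ms @ 2 + 810.811ms (1)
4. 2432.432ms @ 3 + 1216.216ms (3/2)
5. 3648.649ms @ 9/2 + 608.108ms (3/4)
6. 4256.757ms @ 21/4 + 608.108ms (3/4)
7. 4864.865ms @ 6 + 1216.216ms (3/2)
8. 6081.081ms @ 15/2 + 608.108ms (3/4)
9. 6689.189ms @ 33/4 + 304.054ms (3/8)
10. 6993.243ms @ 69/8 + 304.054ms (3/8)

note 10 onset = 69/8b = 6993.243ms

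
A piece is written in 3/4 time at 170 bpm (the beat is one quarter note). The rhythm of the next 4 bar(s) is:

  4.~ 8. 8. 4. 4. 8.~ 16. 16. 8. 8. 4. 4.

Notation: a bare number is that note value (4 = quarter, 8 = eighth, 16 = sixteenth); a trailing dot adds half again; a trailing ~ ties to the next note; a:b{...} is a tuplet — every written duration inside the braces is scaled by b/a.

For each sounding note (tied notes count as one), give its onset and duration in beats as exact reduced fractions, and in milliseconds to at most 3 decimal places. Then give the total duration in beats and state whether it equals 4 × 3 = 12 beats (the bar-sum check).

1) 0.0ms=0b +794.118ms=9/4b
2) 794.118ms=9/4b +264.706ms=3/4b
3) 1058.824ms=3b +529.412ms=3/2b
4) 1588.235ms=9/2b +529.412ms=3/2b
5) 2117.647ms=6b +397.059ms=9/8b
6) 2514.706ms=57/8b +132.353ms=3/8b
7) 2647.059ms=15/2b +264.706ms=3/4b
8) 2911.765ms=33/4b +264.706ms=3/4b
9) 3176.471ms=9b +529.412ms=3/2b
10) 3705.882ms=21/2b +529.412ms=3/2b
Σ=12b of 12 (170bpm 3/4) — PASS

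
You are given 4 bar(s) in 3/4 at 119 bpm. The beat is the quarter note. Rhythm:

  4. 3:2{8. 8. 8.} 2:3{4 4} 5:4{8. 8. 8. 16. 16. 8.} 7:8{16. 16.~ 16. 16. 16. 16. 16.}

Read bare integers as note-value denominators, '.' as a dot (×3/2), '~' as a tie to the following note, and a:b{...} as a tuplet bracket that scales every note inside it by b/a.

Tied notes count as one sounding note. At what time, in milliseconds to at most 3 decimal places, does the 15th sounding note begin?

1. 0.0ms @ 0 + 756.303ms (3/2)
2. 756.303ms @ 3/2 + 252.101ms (1/2)
3. 1008.403ms @ 2 + 252.101ms (1/2)
4. 1260.504ms @ 5/2 + 252.101ms (1/2)
5. 1512.605ms @ 3 + 756.303ms (3/2)
6. 2268.908ms @ 9/2 + 756.303ms (3/2)
7. 3025.21ms @ 6 + 302.521ms (3/5)
8. 3327.731ms @ 33/5 + 302.521ms (3/5)
9. 3630.252ms @ 36/5 + 302.521ms (3/5)
10. 3932.773ms @ 39/5 + 151.261ms (3/10)
11. 4084.034ms @ 81/10 + 151.261ms (3/10)
12. 4235.294ms @ 42/5 + 302.521ms (3/5)
13. 4537.815ms @ 9 + 216.086ms (3/7)
14. 4753.902ms @ 66/7 + 432.173ms (6/7)
15. 5186.074ms @ 72/7 + 216.086ms (3/7)
16. 5402.161ms @ 75/7 + 216.086ms (3/7)
17. 5618.247ms @ 78/7 + 216.086ms (3/7)
18. 5834.334ms @ 81/7 + 216.086ms (3/7)

note 15 onset = 72/7b = 5186.074ms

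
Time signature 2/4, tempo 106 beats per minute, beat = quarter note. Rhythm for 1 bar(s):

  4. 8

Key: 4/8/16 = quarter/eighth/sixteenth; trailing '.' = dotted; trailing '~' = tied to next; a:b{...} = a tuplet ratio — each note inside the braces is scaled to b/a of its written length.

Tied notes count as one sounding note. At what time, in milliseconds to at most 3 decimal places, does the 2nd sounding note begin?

1. 0.0ms @ 0 + 849.057ms (3/2)
2. 849.057ms @ 3/2 + 283.019ms (1/2)

note 2 onset = 3/2b = 849.057ms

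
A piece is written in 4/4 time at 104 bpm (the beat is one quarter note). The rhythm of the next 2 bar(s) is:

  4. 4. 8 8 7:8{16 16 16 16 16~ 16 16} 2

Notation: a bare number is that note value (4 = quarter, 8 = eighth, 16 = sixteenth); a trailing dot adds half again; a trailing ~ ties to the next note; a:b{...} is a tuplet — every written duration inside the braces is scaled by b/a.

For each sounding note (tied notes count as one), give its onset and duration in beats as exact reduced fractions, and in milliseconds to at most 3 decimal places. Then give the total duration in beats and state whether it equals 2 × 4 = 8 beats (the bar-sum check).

1) 0.0ms=0b +865.385ms=3/2b
2) 865.385ms=3/2b +865.385ms=3/2b
3) 1730.769ms=3b +288.462ms=1/2b
4) 2019.231ms=7/2b +288.462ms=1/2b
5) 2307.692ms=4b +164.835ms=2/7b
6) 2472.527ms=30/7b +164.835ms=2/7b
7) 2637.363ms=32/7b +164.835ms=2/7b
8) 2802.198ms=34/7b +164.835ms=2/7b
9) 2967.033ms=36/7b +329.67ms=4/7b
10) 3296.703ms=40/7b +164.835ms=2/7b
11) 3461.538ms=6b +1153.846ms=2b
Σ=8b of 8 (104bpm 4/4) — PASS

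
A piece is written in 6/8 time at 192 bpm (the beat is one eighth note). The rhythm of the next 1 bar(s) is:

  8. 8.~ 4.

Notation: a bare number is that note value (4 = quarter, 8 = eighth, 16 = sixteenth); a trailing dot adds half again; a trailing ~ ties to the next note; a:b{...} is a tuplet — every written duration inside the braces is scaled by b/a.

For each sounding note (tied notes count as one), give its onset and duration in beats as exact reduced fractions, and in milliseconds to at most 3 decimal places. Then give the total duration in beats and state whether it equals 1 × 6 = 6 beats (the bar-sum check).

1) 0.0ms=0b +468.75ms=3/2b
2) 468.75ms=3/2b +1406.25ms=9/2b
Σ=6b of 6 (192bpm 6/8) — PASS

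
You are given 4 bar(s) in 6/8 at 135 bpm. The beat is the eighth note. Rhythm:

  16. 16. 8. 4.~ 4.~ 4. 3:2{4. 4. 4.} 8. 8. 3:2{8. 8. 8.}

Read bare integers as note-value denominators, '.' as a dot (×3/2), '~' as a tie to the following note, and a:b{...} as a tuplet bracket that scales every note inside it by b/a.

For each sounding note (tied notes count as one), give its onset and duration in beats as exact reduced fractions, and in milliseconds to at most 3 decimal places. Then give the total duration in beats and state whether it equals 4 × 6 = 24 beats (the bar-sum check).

1) 0.0ms=0b +333.333ms=3/4b
2) 333.333ms=3/4b +333.333ms=3/4b
3) 666.667ms=3/2b +666.667ms=3/2b
4) 1333.333ms=3b +4000.0ms=9b
5) 5333.333ms=12b +888.889ms=2b
6) 6222.222ms=14b +888.889ms=2b
7) 7111.111ms=16b +888.889ms=2b
8) 8000.0ms=18b +666.667ms=3/2b
9) 8666.667ms=39/2b +666.667ms=3/2b
10) 9333.333ms=21b +444.444ms=1b
11) 9777.778ms=22b +444.444ms=1b
12) 10222.222ms=23b +444.444ms=1b
Σ=24b of 24 (135bpm 6/8) — PASS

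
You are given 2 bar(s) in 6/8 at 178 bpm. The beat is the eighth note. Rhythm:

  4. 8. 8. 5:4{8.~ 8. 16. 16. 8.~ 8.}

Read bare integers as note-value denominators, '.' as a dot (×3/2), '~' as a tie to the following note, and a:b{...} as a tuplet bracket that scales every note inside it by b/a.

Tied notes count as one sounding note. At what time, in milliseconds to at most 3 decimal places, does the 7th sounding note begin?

1. 0.0ms @ 0 + 1011.236ms (3)
2. 1011.236ms @ 3 + 505.618ms (3/2)
3. 1516.854ms @ 9/2 + 505.618ms (3/2)
4. 2022.472ms @ 6 + 808.989ms (12/5)
5. 2831.461ms @ 42/5 + 202.247ms (3/5)
6. 3033.708ms @ 9 + 202.247ms (3/5)
7. 3235.955ms @ 48/5 + 808.989ms (12/5)

note 7 onset = 48/5b = 3235.955ms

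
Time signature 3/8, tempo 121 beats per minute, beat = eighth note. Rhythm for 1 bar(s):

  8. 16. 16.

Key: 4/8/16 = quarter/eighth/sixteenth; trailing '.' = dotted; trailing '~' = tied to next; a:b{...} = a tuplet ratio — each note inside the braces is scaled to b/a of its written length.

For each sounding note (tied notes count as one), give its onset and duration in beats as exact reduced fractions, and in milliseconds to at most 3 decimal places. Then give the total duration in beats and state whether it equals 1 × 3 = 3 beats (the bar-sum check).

1) 0.0ms=0b +743.802ms=3/2b
2) 743.802ms=3/2b +371.901ms=3/4b
3) 1115.702ms=9/4b +371.901ms=3/4b
Σ=3b of 3 (121bpm 3/8) — PASS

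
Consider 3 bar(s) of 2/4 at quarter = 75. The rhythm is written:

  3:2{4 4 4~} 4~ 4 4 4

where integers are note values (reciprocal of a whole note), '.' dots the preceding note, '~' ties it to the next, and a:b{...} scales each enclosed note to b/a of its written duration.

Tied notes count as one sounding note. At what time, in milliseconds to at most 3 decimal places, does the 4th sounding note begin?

1. 0.0ms @ 0 + 533.333ms (2/3)
2. 533.333ms @ 2/3 + 533.333ms (2/3)
3. 1066.667ms @ 4/3 + 2133.333ms (8/3)
4. 3200.0ms @ 4 + 800.0ms (1)
5. 4000.0ms @ 5 + 800.0ms (1)

note 4 onset = 4b = 3200.0ms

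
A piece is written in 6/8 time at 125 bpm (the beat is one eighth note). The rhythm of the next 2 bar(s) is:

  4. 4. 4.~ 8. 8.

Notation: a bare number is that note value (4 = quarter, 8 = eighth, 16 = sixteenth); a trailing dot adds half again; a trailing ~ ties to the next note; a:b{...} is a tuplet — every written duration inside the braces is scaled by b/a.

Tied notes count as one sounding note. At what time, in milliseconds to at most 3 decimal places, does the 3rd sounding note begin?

1. 0.0ms @ 0 + 1440.0ms (3)
2. 1440.0ms @ 3 + 1440.0ms (3)
3. 2880.0ms @ 6 + 2160.0ms (9/2)
4. 5040.0ms @ 21/2 + 720.0ms (3/2)

note 3 onset = 6b = 2880.0ms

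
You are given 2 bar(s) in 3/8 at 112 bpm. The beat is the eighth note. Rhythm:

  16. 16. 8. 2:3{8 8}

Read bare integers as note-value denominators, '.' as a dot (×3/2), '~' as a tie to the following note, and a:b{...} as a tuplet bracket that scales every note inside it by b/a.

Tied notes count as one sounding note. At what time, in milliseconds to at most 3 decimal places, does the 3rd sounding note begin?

1. 0.0ms @ 0 + 401.786ms (3/4)
2. 401.786ms @ 3/4 + 401.786ms (3/4)
3. 803.571ms @ 3/2 + 803.571ms (3/2)
4. 1607.143ms @ 3 + 803.571ms (3/2)
5. 2410.714ms @ 9/2 + 803.571ms (3/2)

note 3 onset = 3/2b = 803.571ms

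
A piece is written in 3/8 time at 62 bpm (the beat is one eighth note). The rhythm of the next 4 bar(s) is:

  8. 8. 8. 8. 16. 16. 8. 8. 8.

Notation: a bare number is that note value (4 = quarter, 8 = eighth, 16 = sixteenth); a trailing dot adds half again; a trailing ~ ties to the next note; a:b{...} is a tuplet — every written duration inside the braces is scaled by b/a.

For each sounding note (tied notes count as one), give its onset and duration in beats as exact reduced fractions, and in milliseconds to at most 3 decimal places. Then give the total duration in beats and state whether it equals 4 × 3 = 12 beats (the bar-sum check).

1) 0.0ms=0b +1451.613ms=3/2b
2) 1451.613ms=3/2b +1451.613ms=3/2b
3) 2903.226ms=3b +1451.613ms=3/2b
4) 4354.839ms=9/2b +1451.613ms=3/2b
5) 5806.452ms=6b +725.806ms=3/4b
6) 6532.258ms=27/4b +725.806ms=3/4b
7) 7258.065ms=15/2b +1451.613ms=3/2b
8) 8709.677ms=9b +1451.613ms=3/2b
9) 10161.29ms=21/2b +1451.613ms=3/2b
Σ=12b of 12 (62bpm 3/8) — PASS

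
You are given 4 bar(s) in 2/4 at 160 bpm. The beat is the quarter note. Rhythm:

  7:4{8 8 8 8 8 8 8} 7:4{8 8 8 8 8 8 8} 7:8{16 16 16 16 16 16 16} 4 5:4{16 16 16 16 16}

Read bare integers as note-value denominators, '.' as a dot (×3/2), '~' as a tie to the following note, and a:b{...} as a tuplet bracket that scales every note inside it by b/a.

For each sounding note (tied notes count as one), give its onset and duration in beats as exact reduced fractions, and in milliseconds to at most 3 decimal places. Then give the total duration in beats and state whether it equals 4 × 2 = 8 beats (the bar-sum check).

1) 0.0ms=0b +107.143ms=2/7b
2) 107.143ms=2/7b +107.143ms=2/7b
3) 214.286ms=4/7b +107.143ms=2/7b
4) 321.429ms=6/7b +107.143ms=2/7b
5) 428.571ms=8/7b +107.143ms=2/7b
6) 535.714ms=10/7b +107.143ms=2/7b
7) 642.857ms=12/7b +107.143ms=2/7b
8) 750.0ms=2b +107.143ms=2/7b
9) 857.143ms=16/7b +107.143ms=2/7b
10) 964.286ms=18/7b +107.143ms=2/7b
11) 1071.429ms=20/7b +107.143ms=2/7b
12) 1178.571ms=22/7b +107.143ms=2/7b
13) 1285.714ms=24/7b +107.143ms=2/7b
14) 1392.857ms=26/7b +107.143ms=2/7b
15) 1500.0ms=4b +107.143ms=2/7b
16) 1607.143ms=30/7b +107.143ms=2/7b
17) 1714.286ms=32/7b +107.143ms=2/7b
18) 1821.429ms=34/7b +107.143ms=2/7b
19) 1928.571ms=36/7b +107.143ms=2/7b
20) 2035.714ms=38/7b +107.143ms=2/7b
21) 2142.857ms=40/7b +107.143ms=2/7b
22) 2250.0ms=6b +375.0ms=1b
23) 2625.0ms=7b +75.0ms=1/5b
24) 2700.0ms=36/5b +75.0ms=1/5b
25) 2775.0ms=37/5b +75.0ms=1/5b
26) 2850.0ms=38/5b +75.0ms=1/5b
27) 2925.0ms=39/5b +75.0ms=1/5b
Σ=8b of 8 (160bpm 2/4) — PASS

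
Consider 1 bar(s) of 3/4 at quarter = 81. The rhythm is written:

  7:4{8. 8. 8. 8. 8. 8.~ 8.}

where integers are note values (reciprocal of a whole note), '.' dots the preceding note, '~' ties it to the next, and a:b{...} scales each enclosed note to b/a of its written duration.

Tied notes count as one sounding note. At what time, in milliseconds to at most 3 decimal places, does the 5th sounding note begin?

note 5 onset = 12/7b = 1269.841ms

1. 0.0ms @ 0 + 317.46ms (3/7)
2. 317.46ms @ 3/7 + 317.46ms (3/7)
3. 634.921ms @ 6/7 + 317.46ms (3/7)
4. 952.381ms @ 9/7 + 317.46ms (3/7)
5. 1269.841ms @ 12/7 + 317.46ms (3/7)
6. 1587.302ms @ 15/7 + 634.921ms (6/7)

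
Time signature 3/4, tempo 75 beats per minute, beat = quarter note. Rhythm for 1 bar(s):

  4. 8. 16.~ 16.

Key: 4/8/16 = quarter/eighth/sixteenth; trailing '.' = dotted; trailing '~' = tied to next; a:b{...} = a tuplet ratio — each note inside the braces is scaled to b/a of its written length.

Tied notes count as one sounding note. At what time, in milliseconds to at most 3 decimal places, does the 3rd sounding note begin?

1. 0.0ms @ 0 + 1200.0ms (3/2)
2. 1200.0ms @ 3/2 + 600.0ms (3/4)
3. 1800.0ms @ 9/4 + 600.0ms (3/4)

note 3 onset = 9/4b = 1800.0ms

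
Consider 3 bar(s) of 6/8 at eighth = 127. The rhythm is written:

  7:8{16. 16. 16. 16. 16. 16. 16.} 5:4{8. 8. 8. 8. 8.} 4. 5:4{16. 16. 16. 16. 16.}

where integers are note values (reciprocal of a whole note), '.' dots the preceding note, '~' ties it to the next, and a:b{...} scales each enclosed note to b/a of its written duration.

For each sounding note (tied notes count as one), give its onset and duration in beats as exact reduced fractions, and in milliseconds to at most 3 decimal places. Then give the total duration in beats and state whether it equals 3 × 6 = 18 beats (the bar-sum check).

1) 0.0ms=0b +404.949ms=6/7b
2) 404.949ms=6/7b +404.949ms=6/7b
3) 809.899ms=12/7b +404.949ms=6/7b
4) 1214.848ms=18/7b +404.949ms=6/7b
5) 1619.798ms=24/7b +404.949ms=6/7b
6) 2024.747ms=30/7b +404.949ms=6/7b
7) 2429.696ms=36/7b +404.949ms=6/7b
8) 2834.646ms=6b +566.929ms=6/5b
9) 3401.575ms=36/5b +566.929ms=6/5b
10) 3968.504ms=42/5b +566.929ms=6/5b
11) 4535.433ms=48/5b +566.929ms=6/5b
12) 5102.362ms=54/5b +566.929ms=6/5b
13) 5669.291ms=12b +1417.323ms=3b
14) 7086.614ms=15b +283.465ms=3/5b
15) 7370.079ms=78/5b +283.465ms=3/5b
16) 7653.543ms=81/5b +283.465ms=3/5b
17) 7937.008ms=84/5b +283.465ms=3/5b
18) 8220.472ms=87/5b +283.465ms=3/5b
Σ=18b of 18 (127bpm 6/8) — PASS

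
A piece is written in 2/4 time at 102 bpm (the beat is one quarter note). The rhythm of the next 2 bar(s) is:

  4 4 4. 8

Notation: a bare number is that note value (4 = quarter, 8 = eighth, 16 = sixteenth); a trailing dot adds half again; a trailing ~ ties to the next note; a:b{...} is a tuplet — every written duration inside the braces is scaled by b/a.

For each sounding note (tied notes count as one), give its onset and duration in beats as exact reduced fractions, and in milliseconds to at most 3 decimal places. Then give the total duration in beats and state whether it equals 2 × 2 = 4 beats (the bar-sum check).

1) 0.0ms=0b +588.235ms=1b
2) 588.235ms=1b +588.235ms=1b
3) 1176.471ms=2b +882.353ms=3/2b
4) 2058.824ms=7/2b +294.118ms=1/2b
Σ=4b of 4 (102bpm 2/4) — PASS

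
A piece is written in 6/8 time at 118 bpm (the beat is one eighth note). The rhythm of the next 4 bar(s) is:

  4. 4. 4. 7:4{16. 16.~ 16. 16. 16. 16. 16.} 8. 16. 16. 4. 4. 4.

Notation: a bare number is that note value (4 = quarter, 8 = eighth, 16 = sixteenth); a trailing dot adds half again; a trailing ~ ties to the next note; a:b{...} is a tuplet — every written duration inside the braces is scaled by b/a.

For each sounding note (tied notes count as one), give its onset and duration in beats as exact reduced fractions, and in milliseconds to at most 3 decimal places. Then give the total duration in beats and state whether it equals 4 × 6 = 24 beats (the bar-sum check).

1) 0.0ms=0b +1525.424ms=3b
2) 1525.424ms=3b +1525.424ms=3b
3) 3050.847ms=6b +1525.424ms=3b
4) 4576.271ms=9b +217.918ms=3/7b
5) 4794.189ms=66/7b +435.835ms=6/7b
6) 5230.024ms=72/7b +217.918ms=3/7b
7) 5447.942ms=75/7b +217.918ms=3/7b
8) 5665.86ms=78/7b +217.918ms=3/7b
9) 5883.777ms=81/7b +217.918ms=3/7b
10) 6101.695ms=12b +762.712ms=3/2b
11) 6864.407ms=27/2b +381.356ms=3/4b
12) 7245.763ms=57/4b +381.356ms=3/4b
13) 7627.119ms=15b +1525.424ms=3b
14) 9152.542ms=18b +1525.424ms=3b
15) 10677.966ms=21b +1525.424ms=3b
Σ=24b of 24 (118bpm 6/8) — PASS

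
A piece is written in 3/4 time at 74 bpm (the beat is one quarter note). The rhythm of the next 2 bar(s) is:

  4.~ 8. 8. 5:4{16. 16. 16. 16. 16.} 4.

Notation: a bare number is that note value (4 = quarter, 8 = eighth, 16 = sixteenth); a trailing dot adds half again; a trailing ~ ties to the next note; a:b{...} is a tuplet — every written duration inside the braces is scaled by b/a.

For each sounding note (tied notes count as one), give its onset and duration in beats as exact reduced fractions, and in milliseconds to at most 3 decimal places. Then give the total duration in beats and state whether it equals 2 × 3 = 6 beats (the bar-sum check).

1) 0.0ms=0b +1824.324ms=9/4b
2) 1824.324ms=9/4b +608.108ms=3/4b
3) 2432.432ms=3b +243.243ms=3/10b
4) 2675.676ms=33/10b +243.243ms=3/10b
5) 2918.919ms=18/5b +243.243ms=3/10b
6) 3162.162ms=39/10b +243.243ms=3/10b
7) 3405.405ms=21/5b +243.243ms=3/10b
8) 3648.649ms=9/2b +1216.216ms=3/2b
Σ=6b of 6 (74bpm 3/4) — PASS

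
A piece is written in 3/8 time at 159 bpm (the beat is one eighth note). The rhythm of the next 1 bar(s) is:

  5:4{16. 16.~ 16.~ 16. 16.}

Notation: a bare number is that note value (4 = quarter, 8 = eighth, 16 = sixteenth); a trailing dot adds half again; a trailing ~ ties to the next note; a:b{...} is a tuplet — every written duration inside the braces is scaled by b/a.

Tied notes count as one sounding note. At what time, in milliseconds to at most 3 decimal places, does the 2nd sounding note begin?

1. 0.0ms @ 0 + 226.415ms (3/5)
2. 226.415ms @ 3/5 + 679.245ms (9/5)
3. 905.66ms @ 12/5 + 226.415ms (3/5)

note 2 onset = 3/5b = 226.415ms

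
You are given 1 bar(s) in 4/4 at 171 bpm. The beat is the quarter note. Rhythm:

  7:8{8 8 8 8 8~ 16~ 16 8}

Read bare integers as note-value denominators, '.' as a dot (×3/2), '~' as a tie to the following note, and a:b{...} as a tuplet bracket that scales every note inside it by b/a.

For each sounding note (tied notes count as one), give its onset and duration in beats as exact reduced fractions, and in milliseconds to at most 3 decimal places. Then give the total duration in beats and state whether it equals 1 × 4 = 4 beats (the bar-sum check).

1) 0.0ms=0b +200.501ms=4/7b
2) 200.501ms=4/7b +200.501ms=4/7b
3) 401.003ms=8/7b +200.501ms=4/7b
4) 601.504ms=12/7b +200.501ms=4/7b
5) 802.005ms=16/7b +401.003ms=8/7b
6) 1203.008ms=24/7b +200.501ms=4/7b
Σ=4b of 4 (171bpm 4/4) — PASS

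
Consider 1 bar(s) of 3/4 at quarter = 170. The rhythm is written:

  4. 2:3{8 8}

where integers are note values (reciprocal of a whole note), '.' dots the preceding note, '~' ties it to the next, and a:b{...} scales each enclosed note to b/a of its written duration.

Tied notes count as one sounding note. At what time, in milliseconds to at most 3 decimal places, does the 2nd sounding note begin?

note 2 onset = 3/2b = 529.412ms

1. 0.0ms @ 0 + 529.412ms (3/2)
2. 529.412ms @ 3/2 + 264.706ms (3/4)
3. 794.118ms @ 9/4 + 264.706ms (3/4)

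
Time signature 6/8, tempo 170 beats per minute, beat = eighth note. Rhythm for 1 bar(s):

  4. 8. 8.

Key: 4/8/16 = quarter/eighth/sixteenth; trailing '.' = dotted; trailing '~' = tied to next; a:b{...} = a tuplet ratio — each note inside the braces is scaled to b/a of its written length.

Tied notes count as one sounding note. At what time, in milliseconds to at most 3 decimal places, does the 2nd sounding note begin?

1. 0.0ms @ 0 + 1058.824ms (3)
2. 1058.824ms @ 3 + 529.412ms (3/2)
3. 1588.235ms @ 9/2 + 529.412ms (3/2)

note 2 onset = 3b = 1058.824ms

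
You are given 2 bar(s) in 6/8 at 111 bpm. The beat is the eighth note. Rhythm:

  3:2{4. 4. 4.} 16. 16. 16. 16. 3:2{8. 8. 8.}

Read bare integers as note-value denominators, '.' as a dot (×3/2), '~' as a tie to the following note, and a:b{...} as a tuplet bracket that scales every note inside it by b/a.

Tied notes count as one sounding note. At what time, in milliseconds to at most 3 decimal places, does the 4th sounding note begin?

1. 0.0ms @ 0 + 1081.081ms (2)
2. 1081.081ms @ 2 + 1081.081ms (2)
3. 2162.162ms @ 4 + 1081.081ms (2)
4. 3243.243ms @ 6 + 405.405ms (3/4)
5. 3648.649ms @ 27/4 + 405.405ms (3/4)
6. 4054.054ms @ 15/2 + 405.405ms (3/4)
7. 4459.459ms @ 33/4 + 405.405ms (3/4)
8. 4864.865ms @ 9 + 540.541ms (1)
9. 5405.405ms @ 10 + 540.541ms (1)
10. 5945.946ms @ 11 + 540.541ms (1)

note 4 onset = 6b = 3243.243ms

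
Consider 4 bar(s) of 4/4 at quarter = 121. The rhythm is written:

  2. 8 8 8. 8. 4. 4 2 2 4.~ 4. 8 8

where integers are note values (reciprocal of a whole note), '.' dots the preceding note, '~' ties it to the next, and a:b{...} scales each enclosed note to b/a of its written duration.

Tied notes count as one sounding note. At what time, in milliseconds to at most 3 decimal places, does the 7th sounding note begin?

1. 0.0ms @ 0 + 1487.603ms (3)
2. 1487.603ms @ 3 + 247.934ms (1/2)
3. 1735.537ms @ 7/2 + 247.934ms (1/2)
4. 1983.471ms @ 4 + 371.901ms (3/4)
5. 2355.372ms @ 19/4 + 371.901ms (3/4)
6. 2727.273ms @ 11/2 + 743.802ms (3/2)
7. 3471.074ms @ 7 + 495.868ms (1)
8. 3966.942ms @ 8 + 991.736ms (2)
9. 4958.678ms @ 10 + 991.736ms (2)
10. 5950.413ms @ 12 + 1487.603ms (3)
11. 7438.017ms @ 15 + 247.934ms (1/2)
12. 7685.95ms @ 31/2 + 247.934ms (1/2)

note 7 onset = 7b = 3471.074ms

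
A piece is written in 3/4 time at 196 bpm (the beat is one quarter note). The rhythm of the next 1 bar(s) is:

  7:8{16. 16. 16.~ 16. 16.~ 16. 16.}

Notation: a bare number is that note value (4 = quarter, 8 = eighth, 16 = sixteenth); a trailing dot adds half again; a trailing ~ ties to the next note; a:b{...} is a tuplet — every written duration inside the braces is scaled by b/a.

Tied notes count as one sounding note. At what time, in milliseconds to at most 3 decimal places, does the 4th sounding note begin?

note 4 onset = 12/7b = 524.781ms

1. 0.0ms @ 0 + 131.195ms (3/7)
2. 131.195ms @ 3/7 + 131.195ms (3/7)
3. 262.391ms @ 6/7 + 262.391ms (6/7)
4. 524.781ms @ 12/7 + 262.391ms (6/7)
5. 787.172ms @ 18/7 + 131.195ms (3/7)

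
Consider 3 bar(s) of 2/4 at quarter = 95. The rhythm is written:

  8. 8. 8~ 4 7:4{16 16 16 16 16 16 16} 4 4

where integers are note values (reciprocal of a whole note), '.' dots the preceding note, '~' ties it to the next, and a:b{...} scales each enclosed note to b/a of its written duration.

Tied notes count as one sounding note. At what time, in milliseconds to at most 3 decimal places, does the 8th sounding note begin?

1. 0.0ms @ 0 + 473.684ms (3/4)
2. 473.684ms @ 3/4 + 473.684ms (3/4)
3. 947.368ms @ 3/2 + 947.368ms (3/2)
4. 1894.737ms @ 3 + 90.226ms (1/7)
5. 1984.962ms @ 22/7 + 90.226ms (1/7)
6. 2075.188ms @ 23/7 + 90.226ms (1/7)
7. 2165.414ms @ 24/7 + 90.226ms (1/7)
8. 2255.639ms @ 25/7 + 90.226ms (1/7)
9. 2345.865ms @ 26/7 + 90.226ms (1/7)
10. 2436.09ms @ 27/7 + 90.226ms (1/7)
11. 2526.316ms @ 4 + 631.579ms (1)
12. 3157.895ms @ 5 + 631.579ms (1)

note 8 onset = 25/7b = 2255.639ms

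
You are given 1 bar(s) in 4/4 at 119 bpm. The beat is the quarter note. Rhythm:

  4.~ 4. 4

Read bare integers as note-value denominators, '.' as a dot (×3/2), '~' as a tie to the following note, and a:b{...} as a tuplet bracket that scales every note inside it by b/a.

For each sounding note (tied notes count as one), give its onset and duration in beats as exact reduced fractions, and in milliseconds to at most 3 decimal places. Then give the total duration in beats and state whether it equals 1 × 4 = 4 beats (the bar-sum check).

1) 0.0ms=0b +1512.605ms=3b
2) 1512.605ms=3b +504.202ms=1b
Σ=4b of 4 (119bpm 4/4) — PASS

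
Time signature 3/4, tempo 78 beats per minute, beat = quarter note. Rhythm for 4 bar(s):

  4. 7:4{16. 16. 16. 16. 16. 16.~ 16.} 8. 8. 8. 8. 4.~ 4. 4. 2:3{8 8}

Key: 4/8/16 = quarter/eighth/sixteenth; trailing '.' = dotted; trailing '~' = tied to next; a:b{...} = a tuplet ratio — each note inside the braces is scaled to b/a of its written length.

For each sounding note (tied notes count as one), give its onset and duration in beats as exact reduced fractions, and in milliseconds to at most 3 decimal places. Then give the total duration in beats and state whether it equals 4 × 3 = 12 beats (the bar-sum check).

1) 0.0ms=0b +1153.846ms=3/2b
2) 1153.846ms=3/2b +164.835ms=3/14b
3) 1318.681ms=12/7b +164.835ms=3/14b
4) 1483.516ms=27/14b +164.835ms=3/14b
5) 1648.352ms=15/7b +164.835ms=3/14b
6) 1813.187ms=33/14b +164.835ms=3/14b
7) 1978.022ms=18/7b +329.67ms=3/7b
8) 2307.692ms=3b +576.923ms=3/4b
9) 2884.615ms=15/4b +576.923ms=3/4b
10) 3461.538ms=9/2b +576.923ms=3/4b
11) 4038.462ms=21/4b +576.923ms=3/4b
12) 4615.385ms=6b +2307.692ms=3b
13) 6923.077ms=9b +1153.846ms=3/2b
14) 8076.923ms=21/2b +576.923ms=3/4b
15) 8653.846ms=45/4b +576.923ms=3/4b
Σ=12b of 12 (78bpm 3/4) — PASS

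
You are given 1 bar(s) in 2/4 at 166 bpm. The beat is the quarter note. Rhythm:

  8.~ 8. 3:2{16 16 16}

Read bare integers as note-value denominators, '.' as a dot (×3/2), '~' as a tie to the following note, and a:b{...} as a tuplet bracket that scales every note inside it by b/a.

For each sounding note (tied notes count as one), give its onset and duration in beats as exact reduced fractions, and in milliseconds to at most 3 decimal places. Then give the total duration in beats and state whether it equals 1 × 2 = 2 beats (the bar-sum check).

1) 0.0ms=0b +542.169ms=3/2b
2) 542.169ms=3/2b +60.241ms=1/6b
3) 602.41ms=5/3b +60.241ms=1/6b
4) 662.651ms=11/6b +60.241ms=1/6b
Σ=2b of 2 (166bpm 2/4) — PASS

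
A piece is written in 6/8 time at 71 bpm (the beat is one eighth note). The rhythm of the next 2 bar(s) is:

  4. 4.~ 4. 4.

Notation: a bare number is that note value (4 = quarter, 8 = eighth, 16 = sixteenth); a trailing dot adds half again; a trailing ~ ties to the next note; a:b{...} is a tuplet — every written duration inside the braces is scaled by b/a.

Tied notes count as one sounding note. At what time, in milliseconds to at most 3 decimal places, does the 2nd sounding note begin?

note 2 onset = 3b = 2535.211ms

1. 0.0ms @ 0 + 2535.211ms (3)
2. 2535.211ms @ 3 + 5070.423ms (6)
3. 7605.634ms @ 9 + 2535.211ms (3)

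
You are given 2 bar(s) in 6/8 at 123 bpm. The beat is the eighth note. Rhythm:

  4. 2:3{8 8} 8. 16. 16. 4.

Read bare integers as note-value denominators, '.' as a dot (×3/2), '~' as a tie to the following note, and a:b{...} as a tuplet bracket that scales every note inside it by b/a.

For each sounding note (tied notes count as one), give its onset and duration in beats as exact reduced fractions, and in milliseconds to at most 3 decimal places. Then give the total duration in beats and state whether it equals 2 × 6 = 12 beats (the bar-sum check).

1) 0.0ms=0b +1463.415ms=3b
2) 1463.415ms=3b +731.707ms=3/2b
3) 2195.122ms=9/2b +731.707ms=3/2b
4) 2926.829ms=6b +731.707ms=3/2b
5) 3658.537ms=15/2b +365.854ms=3/4b
6) 4024.39ms=33/4b +365.854ms=3/4b
7) 4390.244ms=9b +1463.415ms=3b
Σ=12b of 12 (123bpm 6/8) — PASS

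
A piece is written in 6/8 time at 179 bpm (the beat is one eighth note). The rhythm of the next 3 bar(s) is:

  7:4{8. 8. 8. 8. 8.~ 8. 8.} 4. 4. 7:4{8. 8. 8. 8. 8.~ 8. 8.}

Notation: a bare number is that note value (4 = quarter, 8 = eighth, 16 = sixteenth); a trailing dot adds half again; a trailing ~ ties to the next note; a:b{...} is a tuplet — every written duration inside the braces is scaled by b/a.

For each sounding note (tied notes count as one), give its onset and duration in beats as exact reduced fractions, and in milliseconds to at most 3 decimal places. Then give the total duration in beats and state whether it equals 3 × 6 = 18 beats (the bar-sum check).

1) 0.0ms=0b +287.31ms=6/7b
2) 287.31ms=6/7b +287.31ms=6/7b
3) 574.621ms=12/7b +287.31ms=6/7b
4) 861.931ms=18/7b +287.31ms=6/7b
5) 1149.242ms=24/7b +574.621ms=12/7b
6) 1723.863ms=36/7b +287.31ms=6/7b
7) 2011.173ms=6b +1005.587ms=3b
8) 3016.76ms=9b +1005.587ms=3b
9) 4022.346ms=12b +287.31ms=6/7b
10) 4309.657ms=90/7b +287.31ms=6/7b
11) 4596.967ms=96/7b +287.31ms=6/7b
12) 4884.278ms=102/7b +287.31ms=6/7b
13) 5171.588ms=108/7b +574.621ms=12/7b
14) 5746.209ms=120/7b +287.31ms=6/7b
Σ=18b of 18 (179bpm 6/8) — PASS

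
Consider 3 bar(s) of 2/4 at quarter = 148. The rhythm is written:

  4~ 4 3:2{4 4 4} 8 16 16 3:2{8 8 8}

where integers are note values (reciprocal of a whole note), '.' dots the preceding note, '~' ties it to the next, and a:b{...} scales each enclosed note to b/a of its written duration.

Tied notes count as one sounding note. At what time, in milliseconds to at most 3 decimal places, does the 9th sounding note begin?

note 9 onset = 16/3b = 2162.162ms

1. 0.0ms @ 0 + 810.811ms (2)
2. 810.811ms @ 2 + 270.27ms (2/3)
3. 1081.081ms @ 8/3 + 270.27ms (2/3)
4. 1351.351ms @ 10/3 + 270.27ms (2/3)
5. 1621.622ms @ 4 + 202.703ms (1/2)
6. 1824.324ms @ 9/2 + 101.351ms (1/4)
7. 1925.676ms @ 19/4 + 101.351ms (1/4)
8. 2027.027ms @ 5 + 135.135ms (1/3)
9. 2162.162ms @ 16/3 + 135.135ms (1/3)
10. 2297.297ms @ 17/3 + 135.135ms (1/3)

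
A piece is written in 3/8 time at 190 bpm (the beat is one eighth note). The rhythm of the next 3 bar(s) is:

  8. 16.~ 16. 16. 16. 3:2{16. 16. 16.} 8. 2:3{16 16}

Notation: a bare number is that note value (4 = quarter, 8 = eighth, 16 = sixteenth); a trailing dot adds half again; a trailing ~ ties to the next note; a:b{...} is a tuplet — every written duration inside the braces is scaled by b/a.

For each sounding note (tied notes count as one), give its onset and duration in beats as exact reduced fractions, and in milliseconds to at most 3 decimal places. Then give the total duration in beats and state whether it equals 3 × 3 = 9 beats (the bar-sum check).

1) 0.0ms=0b +473.684ms=3/2b
2) 473.684ms=3/2b +473.684ms=3/2b
3) 947.368ms=3b +236.842ms=3/4b
4) 1184.211ms=15/4b +236.842ms=3/4b
5) 1421.053ms=9/2b +157.895ms=1/2b
6) 1578.947ms=5b +157.895ms=1/2b
7) 1736.842ms=11/2b +157.895ms=1/2b
8) 1894.737ms=6b +473.684ms=3/2b
9) 2368.421ms=15/2b +236.842ms=3/4b
10) 2605.263ms=33/4b +236.842ms=3/4b
Σ=9b of 9 (190bpm 3/8) — PASS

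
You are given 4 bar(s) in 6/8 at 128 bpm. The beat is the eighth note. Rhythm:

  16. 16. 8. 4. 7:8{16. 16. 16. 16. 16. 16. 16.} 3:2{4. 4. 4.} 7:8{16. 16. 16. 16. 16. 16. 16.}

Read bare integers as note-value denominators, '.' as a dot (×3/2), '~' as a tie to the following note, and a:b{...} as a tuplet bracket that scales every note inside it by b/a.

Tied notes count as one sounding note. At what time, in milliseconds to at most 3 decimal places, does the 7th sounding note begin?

1. 0.0ms @ 0 + 351.562ms (3/4)
2. 351.562ms @ 3/4 + 351.562ms (3/4)
3. 703.125ms @ 3/2 + 703.125ms (3/2)
4. 1406.25ms @ 3 + 1406.25ms (3)
5. 2812.5ms @ 6 + 401.786ms (6/7)
6. 3214.286ms @ 48/7 + 401.786ms (6/7)
7. 3616.071ms @ 54/7 + 401.786ms (6/7)
8. 4017.857ms @ 60/7 + 401.786ms (6/7)
9. 4419.643ms @ 66/7 + 401.786ms (6/7)
10. 4821.429ms @ 72/7 + 401.786ms (6/7)
11. 5223.214ms @ 78/7 + 401.786ms (6/7)
12. 5625.0ms @ 12 + 937.5ms (2)
13. 6562.5ms @ 14 + 937.5ms (2)
14. 7500.0ms @ 16 + 937.5ms (2)
15. 8437.5ms @ 18 + 401.786ms (6/7)
16. 8839.286ms @ 132/7 + 401.786ms (6/7)
17. 9241.071ms @ 138/7 + 401.786ms (6/7)
18. 9642.857ms @ 144/7 + 401.786ms (6/7)
19. 10044.643ms @ 150/7 + 401.786ms (6/7)
20. 10446.429ms @ 156/7 + 401.786ms (6/7)
21. 10848.214ms @ 162/7 + 401.786ms (6/7)

note 7 onset = 54/7b = 3616.071ms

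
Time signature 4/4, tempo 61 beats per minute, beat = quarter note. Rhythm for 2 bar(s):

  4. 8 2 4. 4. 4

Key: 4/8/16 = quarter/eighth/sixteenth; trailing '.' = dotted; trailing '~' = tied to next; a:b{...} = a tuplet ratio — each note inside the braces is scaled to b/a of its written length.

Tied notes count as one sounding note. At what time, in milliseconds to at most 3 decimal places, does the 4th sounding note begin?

note 4 onset = 4b = 3934.426ms

1. 0.0ms @ 0 + 1475.41ms (3/2)
2. 1475.41ms @ 3/2 + 491.803ms (1/2)
3. 1967.213ms @ 2 + 1967.213ms (2)
4. 3934.426ms @ 4 + 1475.41ms (3/2)
5. 5409.836ms @ 11/2 + 1475.41ms (3/2)
6. 6885.246ms @ 7 + 983.607ms (1)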